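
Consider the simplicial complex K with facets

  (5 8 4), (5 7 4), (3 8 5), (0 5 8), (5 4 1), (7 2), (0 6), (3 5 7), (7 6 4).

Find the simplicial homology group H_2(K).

Take the total order 0 < 1 < 2 < 3 < 4 < 5 < 6 < 7 < 8 on the vertex set. Then K (dimension 2) consists of the simplices:

  0-simplices (9): [0], [1], [2], [3], [4], [5], [6], [7], [8]
  1-simplices (16): [0,5], [0,6], [0,8], [1,4], [1,5], [2,7], [3,5], [3,7], [3,8], [4,5], [4,6], [4,7], [4,8], [5,7], [5,8], [6,7]
  2-simplices (7): [0,5,8], [1,4,5], [3,5,7], [3,5,8], [4,5,7], [4,5,8], [4,6,7]

giving chain groups C_0 ≅ Z^9, C_1 ≅ Z^16, C_2 ≅ Z^7.

∂_1: C_1 → C_0 maps an edge to its endpoints' difference, ∂[p,q] = q − p.
This gives a 9×16 integer matrix of rank 8; reducing to Smith normal form yields diagonal entries (1,1,1,1,1,1,1,1).

∂_2: C_2 → C_1 sends each 2-simplex [p,q,r] to [q,r] − [p,r] + [p,q]. For instance
  ∂[3,5,8] = [5,8] − [3,8] + [3,5],
  ∂[4,5,7] = [5,7] − [4,7] + [4,5].
The resulting 16×7 matrix has rank 7, and its Smith normal form has invariant factors (1,1,1,1,1,1,1).

From H_k ≅ ker(∂_k) / im(∂_{k+1}) we obtain:

  H_2: rank ker ∂_2 − rank ∂_3 = (7 − 7) − 0 = 0, and there is no ∂_3, so H_2 = 0.

H_2 ≅ 0.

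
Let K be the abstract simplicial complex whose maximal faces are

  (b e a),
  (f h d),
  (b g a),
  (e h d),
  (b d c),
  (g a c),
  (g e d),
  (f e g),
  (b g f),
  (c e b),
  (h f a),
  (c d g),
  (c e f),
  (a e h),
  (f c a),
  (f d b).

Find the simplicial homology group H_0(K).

Order the vertices as a < b < c < d < e < f < g < h. Listing each simplex with vertices in this order, K has dimension 2 with simplices:

  0-simplices (8): a, b, c, d, e, f, g, h
  1-simplices (24): ab, ac, ae, af, ag, ah, bc, bd, be, bf, bg, cd, ce, cf, cg, de, df, dg, dh, ef, eg, eh, fg, fh
  2-simplices (16): abe, abg, acf, acg, aeh, afh, bcd, bce, bdf, bfg, cdg, cef, deg, deh, dfh, efg

giving chain groups C_0 ≅ Z^8, C_1 ≅ Z^24, C_2 ≅ Z^16.

The boundary map ∂_1: C_1 → C_0 is given by ∂[p,q] = [q] − [p]. For instance
  ∂cg = g − c.
The resulting 8×24 matrix has rank 7, and its Smith normal form has invariant factors (1,1,1,1,1,1,1).

∂_2: C_2 → C_1 maps a triangle to the signed sum of its edges. For instance
  ∂dfh = fh − dh + df,
  ∂efg = fg − eg + ef.
This gives a 24×16 integer matrix of rank 15; reducing to Smith normal form yields diagonal entries (1,1,1,1,1,1,1,1,1,1,1,1,1,1,1).

Now H_k = ker ∂_k / im ∂_{k+1}, so:

  H_0: rank C_0 − rank ∂_1 = 8 − 7 = 1, and the invariant factors of ∂_1 are all 1, so H_0 ≅ Z.

H_0 ≅ Z.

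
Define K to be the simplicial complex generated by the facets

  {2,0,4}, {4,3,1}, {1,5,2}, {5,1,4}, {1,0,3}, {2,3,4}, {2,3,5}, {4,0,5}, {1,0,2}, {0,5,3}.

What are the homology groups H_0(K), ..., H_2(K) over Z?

We work with the vertex ordering 0 < 1 < 2 < 3 < 4 < 5. The simplices of K, each written with vertices in increasing order, are:

  0-simplices (6): [0], [1], [2], [3], [4], [5]
  1-simplices (15): [0,1], [0,2], [0,3], [0,4], [0,5], [1,2], [1,3], [1,4], [1,5], [2,3], [2,4], [2,5], [3,4], [3,5], [4,5]
  2-simplices (10): [0,1,2], [0,1,3], [0,2,4], [0,3,5], [0,4,5], [1,2,5], [1,3,4], [1,4,5], [2,3,4], [2,3,5]

Hence C_0 ≅ Z^6, C_1 ≅ Z^15, C_2 ≅ Z^10.

The boundary map ∂_1: C_1 → C_0 sends each edge [p,q] (with p < q) to q − p.
The 6×15 boundary matrix has rank 5 and Smith normal form diag(1,1,1,1,1).

Boundary ∂_2: C_2 → C_1 acts by ∂[p,q,r] = [q,r] − [p,r] + [p,q]. For instance
  ∂[1,2,5] = [2,5] − [1,5] + [1,2],
  ∂[0,1,2] = [1,2] − [0,2] + [0,1].
The resulting 15×10 matrix has rank 10, and its Smith normal form has invariant factors (1,1,1,1,1,1,1,1,1,2).

From H_k ≅ ker(∂_k) / im(∂_{k+1}) we obtain:

  H_0: rank C_0 − rank ∂_1 = 6 − 5 = 1, and the invariant factors of ∂_1 are all 1, so H_0 ≅ Z.
  H_1: rank ker ∂_1 − rank ∂_2 = (15 − 5) − 10 = 0, and ∂_2 has invariant factor 2 > 1, so H_1 ≅ Z/2Z.
  H_2: rank ker ∂_2 − rank ∂_3 = (10 − 10) − 0 = 0, and there is no ∂_3, so H_2 ≅ 0.

H_0 ≅ Z,  H_1 ≅ Z/2Z,  H_2 = 0.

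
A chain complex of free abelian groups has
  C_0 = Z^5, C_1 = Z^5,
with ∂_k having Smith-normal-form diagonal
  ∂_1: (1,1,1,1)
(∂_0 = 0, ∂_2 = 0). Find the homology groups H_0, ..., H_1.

H_0: b_0 = 5 − 0 − 4 = 1; torsion from ∂_1 factors > 1: none. So H_0 ≅ Z.
H_1: b_1 = 5 − 4 − 0 = 1; torsion from ∂_2 factors > 1: none. So H_1 ≅ Z.

H_0 ≅ Z,  H_1 ≅ Z.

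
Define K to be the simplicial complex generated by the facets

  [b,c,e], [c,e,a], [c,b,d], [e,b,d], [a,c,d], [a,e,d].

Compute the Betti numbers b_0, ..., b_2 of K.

b_0 = 1, b_1 = 0, b_2 = 1.

Fix the vertex order a < b < c < d < e and write every simplex with vertices in increasing order. Then dim K = 2 and the simplices of K are:

  0-simplices (5): a, b, c, d, e
  1-simplices (9): ac, ad, ae, bc, bd, be, cd, ce, de
  2-simplices (6): acd, ace, ade, bcd, bce, bde

Hence C_0 ≅ Z^5, C_1 ≅ Z^9, C_2 ≅ Z^6.

The boundary map ∂_1: C_1 → C_0 is given by ∂[p,q] = [q] − [p]. For instance
  ∂bd = d − b.
The 5×9 boundary matrix has rank 4 and Smith normal form diag(1,1,1,1).

Boundary ∂_2: C_2 → C_1 maps a triangle to the signed sum of its edges. For instance
  ∂ace = ce − ae + ac,
  ∂bce = ce − be + bc.
The resulting 9×6 matrix has rank 5, and its Smith normal form has invariant factors (1,1,1,1,1).

Computing H_k = (kernel of ∂_k) / (image of ∂_{k+1}):

  H_0: rank C_0 − rank ∂_1 = 5 − 4 = 1, and the invariant factors of ∂_1 are all 1, so H_0 = Z.
  H_1: rank ker ∂_1 − rank ∂_2 = (9 − 4) − 5 = 0, and the invariant factors of ∂_2 are all 1, so H_1 = 0.
  H_2: rank ker ∂_2 − rank ∂_3 = (6 − 5) − 0 = 1, and there is no ∂_3, so H_2 = Z.

(K is a triangulation of the 2-sphere S^2.)

Hence the Betti numbers are b_0 = 1, b_1 = 0, b_2 = 1.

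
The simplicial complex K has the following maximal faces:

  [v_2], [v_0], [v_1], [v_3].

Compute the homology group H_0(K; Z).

Order the vertices as v_0 < v_1 < v_2 < v_3. Listing each simplex with vertices in this order, K has dimension 0 with simplices:

  0-simplices (4): [v_0], [v_1], [v_2], [v_3]

Hence C_0 ≅ Z^4.

Now H_k = ker ∂_k / im ∂_{k+1}, so:

  H_0: rank C_0 − rank ∂_1 = 4 − 0 = 4, and there is no ∂_1, so H_0 ≅ Z^4.

(K is a triangulation of a set of 4 points.)

H_0 = Z^4.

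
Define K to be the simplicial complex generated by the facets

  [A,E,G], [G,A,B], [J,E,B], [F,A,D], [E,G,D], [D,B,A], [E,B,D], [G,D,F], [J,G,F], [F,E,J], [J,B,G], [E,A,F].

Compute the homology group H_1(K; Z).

Order the vertices as A < B < D < E < F < G < J. Listing each simplex with vertices in this order, K has dimension 2 with simplices:

  0-simplices (7): A, B, D, E, F, G, J
  1-simplices (18): AB, AD, AE, AF, AG, BD, BE, BG, BJ, DE, DF, DG, EF, EG, EJ, FG, FJ, GJ
  2-simplices (12): ABD, ABG, ADF, AEF, AEG, BDE, BEJ, BGJ, DEG, DFG, EFJ, FGJ

Hence C_0 ≅ Z^7, C_1 ≅ Z^18, C_2 ≅ Z^12.

∂_1: C_1 → C_0 is given by ∂[p,q] = [q] − [p]. For instance
  ∂AG = G − A.
The resulting 7×18 matrix has rank 6, and its Smith normal form has invariant factors (1,1,1,1,1,1).

The boundary map ∂_2: C_2 → C_1 acts by ∂[p,q,r] = [q,r] − [p,r] + [p,q]. For instance
  ∂DEG = EG − DG + DE,
  ∂ABG = BG − AG + AB.
As a 18×12 matrix over Z this has rank 12, with invariant factors (1,1,1,1,1,1,1,1,1,1,1,2).

From H_k ≅ ker(∂_k) / im(∂_{k+1}) we obtain:

  H_1: rank ker ∂_1 − rank ∂_2 = (18 − 6) − 12 = 0, and ∂_2 has invariant factor 2 > 1, so H_1 = Z/2Z.

H_1 ≅ Z/2Z.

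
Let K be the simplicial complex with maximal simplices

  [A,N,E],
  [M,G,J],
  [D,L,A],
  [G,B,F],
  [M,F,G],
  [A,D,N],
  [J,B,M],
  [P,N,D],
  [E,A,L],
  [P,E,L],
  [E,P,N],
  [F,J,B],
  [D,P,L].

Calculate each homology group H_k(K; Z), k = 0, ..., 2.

H_0 ≅ Z^2,  H_1 ≅ Z,  H_2 ≅ Z.

K has 11 vertices, 22 edges, 13 triangles.
rank ∂_0 = 0, rank ∂_1 = 9 ⇒ b_0 = 11 − 0 − 9 = 2; all invariant factors of ∂_1 are 1 so no torsion. So H_0 = Z^2.
rank ∂_1 = 9, rank ∂_2 = 12 ⇒ b_1 = 22 − 9 − 12 = 1; all invariant factors of ∂_2 are 1 so no torsion. So H_1 = Z.
rank ∂_2 = 12, rank ∂_3 = 0 ⇒ b_2 = 13 − 12 − 0 = 1. So H_2 = Z.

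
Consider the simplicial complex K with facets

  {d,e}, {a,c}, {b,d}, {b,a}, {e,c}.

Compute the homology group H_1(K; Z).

H_1 = Z.

Fix the vertex order a < b < c < d < e and write every simplex with vertices in increasing order. Then dim K = 1 and the simplices of K are:

  0-simplices (5): a, b, c, d, e
  1-simplices (5): ab, ac, bd, ce, de

Hence C_0 ≅ Z^5, C_1 ≅ Z^5.

The boundary map ∂_1: C_1 → C_0 sends each edge [p,q] (with p < q) to q − p. For instance
  ∂ac = c − a.
As a 5×5 matrix over Z this has rank 4, with invariant factors (1,1,1,1).

Reading off H_k = ker ∂_k / im ∂_{k+1}:

  H_1: rank ker ∂_1 − rank ∂_2 = (5 − 4) − 0 = 1, and there is no ∂_2, so H_1 ≅ Z.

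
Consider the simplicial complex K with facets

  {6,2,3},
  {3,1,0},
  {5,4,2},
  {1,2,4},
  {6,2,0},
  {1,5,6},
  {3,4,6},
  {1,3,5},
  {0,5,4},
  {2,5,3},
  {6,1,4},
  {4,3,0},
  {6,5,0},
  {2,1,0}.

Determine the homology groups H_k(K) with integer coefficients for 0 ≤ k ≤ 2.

H_0 = Z,  H_1 = Z^2,  H_2 = Z.

K has 7 vertices, 21 edges, 14 triangles.
rank ∂_0 = 0, rank ∂_1 = 6 ⇒ b_0 = 7 − 0 − 6 = 1; all invariant factors of ∂_1 are 1 so no torsion. So H_0 ≅ Z.
rank ∂_1 = 6, rank ∂_2 = 13 ⇒ b_1 = 21 − 6 − 13 = 2; all invariant factors of ∂_2 are 1 so no torsion. So H_1 ≅ Z^2.
rank ∂_2 = 13, rank ∂_3 = 0 ⇒ b_2 = 14 − 13 − 0 = 1. So H_2 ≅ Z.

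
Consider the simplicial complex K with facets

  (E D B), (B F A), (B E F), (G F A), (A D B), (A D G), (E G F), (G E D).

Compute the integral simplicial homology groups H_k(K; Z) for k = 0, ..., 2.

Fix the vertex order A < B < D < E < F < G and write every simplex with vertices in increasing order. Then dim K = 2 and the simplices of K are:

  0-simplices (6): A, B, D, E, F, G
  1-simplices (12): AB, AD, AF, AG, BD, BE, BF, DE, DG, EF, EG, FG
  2-simplices (8): ABD, ABF, ADG, AFG, BDE, BEF, DEG, EFG

so the chain groups are C_0 ≅ Z^6, C_1 ≅ Z^12, C_2 ≅ Z^8.

The boundary map ∂_1: C_1 → C_0 is given by ∂[p,q] = [q] − [p]. For instance
  ∂FG = G − F.
This gives a 6×12 integer matrix of rank 5; reducing to Smith normal form yields diagonal entries (1,1,1,1,1).

The boundary map ∂_2: C_2 → C_1 sends each 2-simplex [p,q,r] to [q,r] − [p,r] + [p,q]. For instance
  ∂EFG = FG − EG + EF,
  ∂DEG = EG − DG + DE.
This gives a 12×8 integer matrix of rank 7; reducing to Smith normal form yields diagonal entries (1,1,1,1,1,1,1).

Now H_k = ker ∂_k / im ∂_{k+1}, so:

  H_0: rank C_0 − rank ∂_1 = 6 − 5 = 1, and the invariant factors of ∂_1 are all 1, so H_0 = Z.
  H_1: rank ker ∂_1 − rank ∂_2 = (12 − 5) − 7 = 0, and the invariant factors of ∂_2 are all 1, so H_1 = 0.
  H_2: rank ker ∂_2 − rank ∂_3 = (8 − 7) − 0 = 1, and there is no ∂_3, so H_2 = Z.

H_0 = Z,  H_1 = 0,  H_2 = Z.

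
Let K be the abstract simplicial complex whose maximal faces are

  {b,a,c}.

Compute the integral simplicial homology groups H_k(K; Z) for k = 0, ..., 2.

H_0 = Z,  H_1 = 0,  H_2 = 0.

Order the vertices as a < b < c. Listing each simplex with vertices in this order, K has dimension 2 with simplices:

  0-simplices (3): a, b, c
  1-simplices (3): ab, ac, bc
  2-simplices (1): abc

so the chain groups are C_0 ≅ Z^3, C_1 ≅ Z^3, C_2 ≅ Z^1.

Boundary ∂_1: C_1 → C_0 maps an edge to its endpoints' difference, ∂[p,q] = q − p. For instance
  ∂ac = c − a.
The resulting 3×3 matrix has rank 2, and its Smith normal form has invariant factors (1,1).

Boundary ∂_2: C_2 → C_1 acts by ∂[p,q,r] = [q,r] − [p,r] + [p,q]. For instance
  ∂abc = bc − ac + ab.
The 3×1 boundary matrix has rank 1 and Smith normal form diag(1).

Computing H_k = (kernel of ∂_k) / (image of ∂_{k+1}):

  H_0: rank C_0 − rank ∂_1 = 3 − 2 = 1, and the invariant factors of ∂_1 are all 1, so H_0 ≅ Z.
  H_1: rank ker ∂_1 − rank ∂_2 = (3 − 2) − 1 = 0, and the invariant factors of ∂_2 are all 1, so H_1 ≅ 0.
  H_2: rank ker ∂_2 − rank ∂_3 = (1 − 1) − 0 = 0, and there is no ∂_3, so H_2 ≅ 0.

(K is a triangulation of the 2-simplex.)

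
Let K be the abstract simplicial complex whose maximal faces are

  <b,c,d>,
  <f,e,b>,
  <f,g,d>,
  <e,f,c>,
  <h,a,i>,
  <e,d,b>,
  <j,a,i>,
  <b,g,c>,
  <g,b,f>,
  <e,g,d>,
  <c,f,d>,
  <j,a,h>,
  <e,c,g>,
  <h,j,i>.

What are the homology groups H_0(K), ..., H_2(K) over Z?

K has 10 vertices, 21 edges, 14 triangles.
rank ∂_0 = 0, rank ∂_1 = 8 ⇒ b_0 = 10 − 0 − 8 = 2; all invariant factors of ∂_1 are 1 so no torsion. So H_0 = Z^2.
rank ∂_1 = 8, rank ∂_2 = 13 ⇒ b_1 = 21 − 8 − 13 = 0; ∂_2 has invariant factor(s) [2] giving torsion. So H_1 = Z/2Z.
rank ∂_2 = 13, rank ∂_3 = 0 ⇒ b_2 = 14 − 13 − 0 = 1. So H_2 = Z.

H_0 ≅ Z^2,  H_1 ≅ Z/2Z,  H_2 ≅ Z.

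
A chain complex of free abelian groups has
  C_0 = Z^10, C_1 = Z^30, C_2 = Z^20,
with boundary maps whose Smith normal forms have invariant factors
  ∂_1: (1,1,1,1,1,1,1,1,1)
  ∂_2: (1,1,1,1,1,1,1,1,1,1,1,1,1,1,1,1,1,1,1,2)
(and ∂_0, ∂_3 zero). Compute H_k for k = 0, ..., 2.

H_0: b_0 = 10 − 0 − 9 = 1; torsion from ∂_1 factors > 1: none. So H_0 ≅ Z.
H_1: b_1 = 30 − 9 − 20 = 1; torsion from ∂_2 factors > 1: [2]. So H_1 ≅ Z ⊕ Z_2.
H_2: b_2 = 20 − 20 − 0 = 0; torsion from ∂_3 factors > 1: none. So H_2 ≅ 0.

H_0 ≅ Z,  H_1 ≅ Z ⊕ Z_2,  H_2 = 0.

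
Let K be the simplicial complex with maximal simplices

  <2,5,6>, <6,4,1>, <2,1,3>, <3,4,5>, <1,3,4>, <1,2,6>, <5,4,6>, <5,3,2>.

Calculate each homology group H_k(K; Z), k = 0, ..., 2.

Order the vertices as 1 < 2 < 3 < 4 < 5 < 6. Listing each simplex with vertices in this order, K has dimension 2 with simplices:

  0-simplices (6): [1], [2], [3], [4], [5], [6]
  1-simplices (12): [1,2], [1,3], [1,4], [1,6], [2,3], [2,5], [2,6], [3,4], [3,5], [4,5], [4,6], [5,6]
  2-simplices (8): [1,2,3], [1,2,6], [1,3,4], [1,4,6], [2,3,5], [2,5,6], [3,4,5], [4,5,6]

so the chain groups are C_0 ≅ Z^6, C_1 ≅ Z^12, C_2 ≅ Z^8.

The boundary map ∂_1: C_1 → C_0 sends each edge [p,q] (with p < q) to q − p.
The resulting 6×12 matrix has rank 5, and its Smith normal form has invariant factors (1,1,1,1,1).

∂_2: C_2 → C_1 maps a triangle to the signed sum of its edges. For instance
  ∂[3,4,5] = [4,5] − [3,5] + [3,4],
  ∂[2,5,6] = [5,6] − [2,6] + [2,5].
This gives a 12×8 integer matrix of rank 7; reducing to Smith normal form yields diagonal entries (1,1,1,1,1,1,1).

Computing H_k = (kernel of ∂_k) / (image of ∂_{k+1}):

  H_0: rank C_0 − rank ∂_1 = 6 − 5 = 1, and the invariant factors of ∂_1 are all 1, so H_0 ≅ Z.
  H_1: rank ker ∂_1 − rank ∂_2 = (12 − 5) − 7 = 0, and the invariant factors of ∂_2 are all 1, so H_1 ≅ 0.
  H_2: rank ker ∂_2 − rank ∂_3 = (8 − 7) − 0 = 1, and there is no ∂_3, so H_2 ≅ Z.

As a check, the Euler characteristic is 6 − 12 + 8 = 2, which agrees with 1 − 0 + 1 = 2.

H_0 ≅ Z,  H_1 = 0,  H_2 ≅ Z.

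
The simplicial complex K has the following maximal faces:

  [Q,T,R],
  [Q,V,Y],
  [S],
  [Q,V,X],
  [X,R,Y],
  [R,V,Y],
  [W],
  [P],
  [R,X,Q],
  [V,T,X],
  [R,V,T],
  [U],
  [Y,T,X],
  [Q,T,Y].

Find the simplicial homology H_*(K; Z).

Fix the vertex order P < Q < R < S < T < U < V < W < X < Y and write every simplex with vertices in increasing order. Then dim K = 2 and the simplices of K are:

  0-simplices (10): P, Q, R, S, T, U, V, W, X, Y
  1-simplices (15): QR, QT, QV, QX, QY, RT, RV, RX, RY, TV, TX, TY, VX, VY, XY
  2-simplices (10): QRT, QRX, QTY, QVX, QVY, RTV, RVY, RXY, TVX, TXY

giving chain groups C_0 ≅ Z^10, C_1 ≅ Z^15, C_2 ≅ Z^10.

∂_1: C_1 → C_0 maps an edge to its endpoints' difference, ∂[p,q] = q − p.
This gives a 10×15 integer matrix of rank 5; reducing to Smith normal form yields diagonal entries (1,1,1,1,1).

The boundary map ∂_2: C_2 → C_1 acts by ∂[p,q,r] = [q,r] − [p,r] + [p,q]. For instance
  ∂TVX = VX − TX + TV,
  ∂QTY = TY − QY + QT.
The 15×10 boundary matrix has rank 10 and Smith normal form diag(1,1,1,1,1,1,1,1,1,2).

Computing H_k = (kernel of ∂_k) / (image of ∂_{k+1}):

  H_0: rank C_0 − rank ∂_1 = 10 − 5 = 5, and the invariant factors of ∂_1 are all 1, so H_0 ≅ Z^5.
  H_1: rank ker ∂_1 − rank ∂_2 = (15 − 5) − 10 = 0, and ∂_2 has invariant factor 2 > 1, so H_1 ≅ Z/2.
  H_2: rank ker ∂_2 − rank ∂_3 = (10 − 10) − 0 = 0, and there is no ∂_3, so H_2 ≅ 0.

(K is a triangulation of the disjoint union of a set of 4 points and the real projective plane RP^2.)

H_0 ≅ Z^5,  H_1 ≅ Z/2,  H_2 = 0.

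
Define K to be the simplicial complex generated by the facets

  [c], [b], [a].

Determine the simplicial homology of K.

Order the vertices as a < b < c. Listing each simplex with vertices in this order, K has dimension 0 with simplices:

  0-simplices (3): a, b, c

giving chain groups C_0 ≅ Z^3.

Reading off H_k = ker ∂_k / im ∂_{k+1}:

  H_0: rank C_0 − rank ∂_1 = 3 − 0 = 3, and there is no ∂_1, so H_0 = Z^3.

H_0 ≅ Z^3.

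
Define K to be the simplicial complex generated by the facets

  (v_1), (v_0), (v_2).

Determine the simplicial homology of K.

We work with the vertex ordering v_0 < v_1 < v_2. The simplices of K, each written with vertices in increasing order, are:

  0-simplices (3): [v_0], [v_1], [v_2]

Hence C_0 ≅ Z^3.

Now H_k = ker ∂_k / im ∂_{k+1}, so:

  H_0: rank C_0 − rank ∂_1 = 3 − 0 = 3, and there is no ∂_1, so H_0 ≅ Z^3.

H_0 = Z^3.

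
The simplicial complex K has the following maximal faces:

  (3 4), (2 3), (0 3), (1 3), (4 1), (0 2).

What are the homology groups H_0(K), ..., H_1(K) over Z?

H_0 ≅ Z,  H_1 ≅ Z^2.

Order the vertices as 0 < 1 < 2 < 3 < 4. Listing each simplex with vertices in this order, K has dimension 1 with simplices:

  0-simplices (5): [0], [1], [2], [3], [4]
  1-simplices (6): [0,2], [0,3], [1,3], [1,4], [2,3], [3,4]

so the chain groups are C_0 ≅ Z^5, C_1 ≅ Z^6.

The boundary map ∂_1: C_1 → C_0 sends each edge [p,q] (with p < q) to q − p. For instance
  ∂[1,3] = [3] − [1].
This gives a 5×6 integer matrix of rank 4; reducing to Smith normal form yields diagonal entries (1,1,1,1).

Reading off H_k = ker ∂_k / im ∂_{k+1}:

  H_0: rank C_0 − rank ∂_1 = 5 − 4 = 1, and the invariant factors of ∂_1 are all 1, so H_0 = Z.
  H_1: rank ker ∂_1 − rank ∂_2 = (6 − 4) − 0 = 2, and there is no ∂_2, so H_1 = Z^2.

As a check, the Euler characteristic is 5 − 6 = -1, which agrees with 1 − 2 = -1.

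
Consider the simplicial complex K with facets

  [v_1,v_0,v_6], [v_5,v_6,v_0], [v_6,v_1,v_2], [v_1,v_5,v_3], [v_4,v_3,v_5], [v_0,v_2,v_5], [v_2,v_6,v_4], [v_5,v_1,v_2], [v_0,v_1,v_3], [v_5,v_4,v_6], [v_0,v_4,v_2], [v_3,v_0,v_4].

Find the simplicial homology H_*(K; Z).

H_0 = Z,  H_1 = Z/2,  H_2 = 0.

K has 7 vertices, 18 edges, 12 triangles.
rank ∂_0 = 0, rank ∂_1 = 6 ⇒ b_0 = 7 − 0 − 6 = 1; all invariant factors of ∂_1 are 1 so no torsion. So H_0 ≅ Z.
rank ∂_1 = 6, rank ∂_2 = 12 ⇒ b_1 = 18 − 6 − 12 = 0; ∂_2 has invariant factor(s) [2] giving torsion. So H_1 ≅ Z/2.
rank ∂_2 = 12, rank ∂_3 = 0 ⇒ b_2 = 12 − 12 − 0 = 0. So H_2 ≅ 0.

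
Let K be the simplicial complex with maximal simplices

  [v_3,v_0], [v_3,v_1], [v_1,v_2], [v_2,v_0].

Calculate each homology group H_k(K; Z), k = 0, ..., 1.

H_0 ≅ Z,  H_1 ≅ Z.

Take the total order v_0 < v_1 < v_2 < v_3 on the vertex set. Then K (dimension 1) consists of the simplices:

  0-simplices (4): [v_0], [v_1], [v_2], [v_3]
  1-simplices (4): [v_0,v_2], [v_0,v_3], [v_1,v_2], [v_1,v_3]

so the chain groups are C_0 ≅ Z^4, C_1 ≅ Z^4.

Boundary ∂_1: C_1 → C_0 sends each edge [p,q] (with p < q) to q − p.
This gives a 4×4 integer matrix of rank 3; reducing to Smith normal form yields diagonal entries (1,1,1).

From H_k ≅ ker(∂_k) / im(∂_{k+1}) we obtain:

  H_0: rank C_0 − rank ∂_1 = 4 − 3 = 1, and the invariant factors of ∂_1 are all 1, so H_0 ≅ Z.
  H_1: rank ker ∂_1 − rank ∂_2 = (4 − 3) − 0 = 1, and there is no ∂_2, so H_1 ≅ Z.

As a check, the Euler characteristic is 4 − 4 = 0, which agrees with 1 − 1 = 0.
(K is a triangulation of the circle S^1.)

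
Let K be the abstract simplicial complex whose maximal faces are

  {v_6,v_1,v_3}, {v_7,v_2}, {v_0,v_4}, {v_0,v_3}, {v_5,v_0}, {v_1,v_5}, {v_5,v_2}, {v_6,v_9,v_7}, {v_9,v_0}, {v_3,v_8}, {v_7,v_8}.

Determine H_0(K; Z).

H_0 = Z.

Order the vertices as v_0 < v_1 < v_2 < v_3 < v_4 < v_5 < v_6 < v_7 < v_8 < v_9. Listing each simplex with vertices in this order, K has dimension 2 with simplices:

  0-simplices (10): [v_0], [v_1], [v_2], [v_3], [v_4], [v_5], [v_6], [v_7], [v_8], [v_9]
  1-simplices (15): (15 of them)
  2-simplices (2): [v_1,v_3,v_6], [v_6,v_7,v_9]

Hence C_0 ≅ Z^10, C_1 ≅ Z^15, C_2 ≅ Z^2.

Boundary ∂_1: C_1 → C_0 maps an edge to its endpoints' difference, ∂[p,q] = q − p. For instance
  ∂[v_0,v_5] = [v_5] − [v_0].
The resulting 10×15 matrix has rank 9, and its Smith normal form has invariant factors (1,1,1,1,1,1,1,1,1).

∂_2: C_2 → C_1 maps a triangle to the signed sum of its edges. For instance
  ∂[v_6,v_7,v_9] = [v_7,v_9] − [v_6,v_9] + [v_6,v_7],
  ∂[v_1,v_3,v_6] = [v_3,v_6] − [v_1,v_6] + [v_1,v_3].
The 15×2 boundary matrix has rank 2 and Smith normal form diag(1,1).

From H_k ≅ ker(∂_k) / im(∂_{k+1}) we obtain:

  H_0: rank C_0 − rank ∂_1 = 10 − 9 = 1, and the invariant factors of ∂_1 are all 1, so H_0 = Z.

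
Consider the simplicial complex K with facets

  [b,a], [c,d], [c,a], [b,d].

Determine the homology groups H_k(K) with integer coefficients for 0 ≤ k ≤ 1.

H_0 ≅ Z,  H_1 ≅ Z.

Order the vertices as a < b < c < d. Listing each simplex with vertices in this order, K has dimension 1 with simplices:

  0-simplices (4): a, b, c, d
  1-simplices (4): ab, ac, bd, cd

so the chain groups are C_0 ≅ Z^4, C_1 ≅ Z^4.

∂_1: C_1 → C_0 maps an edge to its endpoints' difference, ∂[p,q] = q − p. For instance
  ∂ac = c − a.
The 4×4 boundary matrix has rank 3 and Smith normal form diag(1,1,1).

From H_k ≅ ker(∂_k) / im(∂_{k+1}) we obtain:

  H_0: rank C_0 − rank ∂_1 = 4 − 3 = 1, and the invariant factors of ∂_1 are all 1, so H_0 ≅ Z.
  H_1: rank ker ∂_1 − rank ∂_2 = (4 − 3) − 0 = 1, and there is no ∂_2, so H_1 ≅ Z.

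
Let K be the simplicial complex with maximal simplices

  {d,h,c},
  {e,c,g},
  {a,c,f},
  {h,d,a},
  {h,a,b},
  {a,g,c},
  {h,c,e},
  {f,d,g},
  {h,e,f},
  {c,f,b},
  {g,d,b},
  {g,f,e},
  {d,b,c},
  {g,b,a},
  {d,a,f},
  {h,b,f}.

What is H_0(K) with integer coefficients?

H_0 = Z.

K has 8 vertices, 24 edges, 16 triangles.
rank ∂_0 = 0, rank ∂_1 = 7 ⇒ b_0 = 8 − 0 − 7 = 1; all invariant factors of ∂_1 are 1 so no torsion. So H_0 ≅ Z.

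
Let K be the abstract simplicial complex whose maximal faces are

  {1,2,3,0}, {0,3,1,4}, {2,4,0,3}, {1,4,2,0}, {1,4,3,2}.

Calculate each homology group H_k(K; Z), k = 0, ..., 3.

H_0 = Z,  H_1 = 0,  H_2 = 0,  H_3 = Z.

K has 5 vertices, 10 edges, 10 triangles, 5 3-simplices.
rank ∂_0 = 0, rank ∂_1 = 4 ⇒ b_0 = 5 − 0 − 4 = 1; all invariant factors of ∂_1 are 1 so no torsion. So H_0 ≅ Z.
rank ∂_1 = 4, rank ∂_2 = 6 ⇒ b_1 = 10 − 4 − 6 = 0; all invariant factors of ∂_2 are 1 so no torsion. So H_1 ≅ 0.
rank ∂_2 = 6, rank ∂_3 = 4 ⇒ b_2 = 10 − 6 − 4 = 0; all invariant factors of ∂_3 are 1 so no torsion. So H_2 ≅ 0.
rank ∂_3 = 4, rank ∂_4 = 0 ⇒ b_3 = 5 − 4 − 0 = 1. So H_3 ≅ Z.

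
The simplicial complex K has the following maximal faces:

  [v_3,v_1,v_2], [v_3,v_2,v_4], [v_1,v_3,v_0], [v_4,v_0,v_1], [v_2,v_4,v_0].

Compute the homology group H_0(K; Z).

H_0 ≅ Z.

K has 5 vertices, 10 edges, 5 triangles.
rank ∂_0 = 0, rank ∂_1 = 4 ⇒ b_0 = 5 − 0 − 4 = 1; all invariant factors of ∂_1 are 1 so no torsion. So H_0 ≅ Z.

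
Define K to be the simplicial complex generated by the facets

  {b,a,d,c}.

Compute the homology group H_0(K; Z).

H_0 ≅ Z.

Order the vertices as a < b < c < d. Listing each simplex with vertices in this order, K has dimension 3 with simplices:

  0-simplices (4): a, b, c, d
  1-simplices (6): ab, ac, ad, bc, bd, cd
  2-simplices (4): abc, abd, acd, bcd
  3-simplices (1): abcd

giving chain groups C_0 ≅ Z^4, C_1 ≅ Z^6, C_2 ≅ Z^4, C_3 ≅ Z^1.

The boundary map ∂_1: C_1 → C_0 sends each edge [p,q] (with p < q) to q − p. For instance
  ∂ab = b − a.
As a 4×6 matrix over Z this has rank 3, with invariant factors (1,1,1).

The boundary map ∂_2: C_2 → C_1 sends each 2-simplex [p,q,r] to [q,r] − [p,r] + [p,q]. For instance
  ∂abc = bc − ac + ab,
  ∂abd = bd − ad + ab.
This gives a 6×4 integer matrix of rank 3; reducing to Smith normal form yields diagonal entries (1,1,1).

∂_3: C_3 → C_2 sends each 3-simplex σ to the alternating sum Σ_i (−1)^i (σ with its i-th vertex removed). For instance
  ∂abcd = bcd − acd + abd − abc.
The resulting 4×1 matrix has rank 1, and its Smith normal form has invariant factors (1).

From H_k ≅ ker(∂_k) / im(∂_{k+1}) we obtain:

  H_0: rank C_0 − rank ∂_1 = 4 − 3 = 1, and the invariant factors of ∂_1 are all 1, so H_0 = Z.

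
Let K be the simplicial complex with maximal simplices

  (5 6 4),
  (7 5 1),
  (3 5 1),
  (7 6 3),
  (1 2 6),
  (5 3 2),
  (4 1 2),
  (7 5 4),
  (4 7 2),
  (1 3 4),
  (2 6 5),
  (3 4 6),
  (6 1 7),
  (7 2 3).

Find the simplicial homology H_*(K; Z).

K has 7 vertices, 21 edges, 14 triangles.
rank ∂_0 = 0, rank ∂_1 = 6 ⇒ b_0 = 7 − 0 − 6 = 1; all invariant factors of ∂_1 are 1 so no torsion. So H_0 = Z.
rank ∂_1 = 6, rank ∂_2 = 13 ⇒ b_1 = 21 − 6 − 13 = 2; all invariant factors of ∂_2 are 1 so no torsion. So H_1 = Z^2.
rank ∂_2 = 13, rank ∂_3 = 0 ⇒ b_2 = 14 − 13 − 0 = 1. So H_2 = Z.

H_0 = Z,  H_1 = Z^2,  H_2 = Z.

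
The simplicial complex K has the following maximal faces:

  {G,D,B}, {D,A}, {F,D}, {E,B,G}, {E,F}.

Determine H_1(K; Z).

Fix the vertex order A < B < D < E < F < G and write every simplex with vertices in increasing order. Then dim K = 2 and the simplices of K are:

  0-simplices (6): A, B, D, E, F, G
  1-simplices (8): AD, BD, BE, BG, DF, DG, EF, EG
  2-simplices (2): BDG, BEG

so the chain groups are C_0 ≅ Z^6, C_1 ≅ Z^8, C_2 ≅ Z^2.

Boundary ∂_1: C_1 → C_0 sends each edge [p,q] (with p < q) to q − p. For instance
  ∂AD = D − A.
This gives a 6×8 integer matrix of rank 5; reducing to Smith normal form yields diagonal entries (1,1,1,1,1).

The boundary map ∂_2: C_2 → C_1 maps a triangle to the signed sum of its edges. For instance
  ∂BDG = DG − BG + BD,
  ∂BEG = EG − BG + BE.
The 8×2 boundary matrix has rank 2 and Smith normal form diag(1,1).

Now H_k = ker ∂_k / im ∂_{k+1}, so:

  H_1: rank ker ∂_1 − rank ∂_2 = (8 − 5) − 2 = 1, and the invariant factors of ∂_2 are all 1, so H_1 = Z.

H_1 ≅ Z.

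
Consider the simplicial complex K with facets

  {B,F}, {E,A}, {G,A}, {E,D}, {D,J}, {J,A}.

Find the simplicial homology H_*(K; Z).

H_0 = Z^2,  H_1 = Z.

Take the total order A < B < D < E < F < G < J on the vertex set. Then K (dimension 1) consists of the simplices:

  0-simplices (7): A, B, D, E, F, G, J
  1-simplices (6): AE, AG, AJ, BF, DE, DJ

Hence C_0 ≅ Z^7, C_1 ≅ Z^6.

Boundary ∂_1: C_1 → C_0 is given by ∂[p,q] = [q] − [p].
This gives a 7×6 integer matrix of rank 5; reducing to Smith normal form yields diagonal entries (1,1,1,1,1).

Computing H_k = (kernel of ∂_k) / (image of ∂_{k+1}):

  H_0: rank C_0 − rank ∂_1 = 7 − 5 = 2, and the invariant factors of ∂_1 are all 1, so H_0 = Z^2.
  H_1: rank ker ∂_1 − rank ∂_2 = (6 − 5) − 0 = 1, and there is no ∂_2, so H_1 = Z.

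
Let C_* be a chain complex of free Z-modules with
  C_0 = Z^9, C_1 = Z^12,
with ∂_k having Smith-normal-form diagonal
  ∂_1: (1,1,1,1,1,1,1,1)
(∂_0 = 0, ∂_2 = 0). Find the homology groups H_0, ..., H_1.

H_0 = Z,  H_1 = Z^4.

H_0: b_0 = 9 − 0 − 8 = 1; torsion from ∂_1 factors > 1: none. So H_0 = Z.
H_1: b_1 = 12 − 8 − 0 = 4; torsion from ∂_2 factors > 1: none. So H_1 = Z^4.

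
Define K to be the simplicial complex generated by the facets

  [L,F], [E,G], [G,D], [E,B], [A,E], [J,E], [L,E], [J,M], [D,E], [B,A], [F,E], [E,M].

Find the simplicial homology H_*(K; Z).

K has 9 vertices, 12 edges.
rank ∂_0 = 0, rank ∂_1 = 8 ⇒ b_0 = 9 − 0 − 8 = 1; all invariant factors of ∂_1 are 1 so no torsion. So H_0 = Z.
rank ∂_1 = 8, rank ∂_2 = 0 ⇒ b_1 = 12 − 8 − 0 = 4. So H_1 = Z^4.

H_0 ≅ Z,  H_1 ≅ Z^4.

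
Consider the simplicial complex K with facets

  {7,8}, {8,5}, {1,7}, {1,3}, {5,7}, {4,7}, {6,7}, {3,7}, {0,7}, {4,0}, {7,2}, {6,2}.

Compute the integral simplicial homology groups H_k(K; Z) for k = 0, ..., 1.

H_0 ≅ Z,  H_1 ≅ Z^4.

We work with the vertex ordering 0 < 1 < 2 < 3 < 4 < 5 < 6 < 7 < 8. The simplices of K, each written with vertices in increasing order, are:

  0-simplices (9): [0], [1], [2], [3], [4], [5], [6], [7], [8]
  1-simplices (12): [0,4], [0,7], [1,3], [1,7], [2,6], [2,7], [3,7], [4,7], [5,7], [5,8], [6,7], [7,8]

giving chain groups C_0 ≅ Z^9, C_1 ≅ Z^12.

Boundary ∂_1: C_1 → C_0 maps an edge to its endpoints' difference, ∂[p,q] = q − p.
As a 9×12 matrix over Z this has rank 8, with invariant factors (1,1,1,1,1,1,1,1).

Computing H_k = (kernel of ∂_k) / (image of ∂_{k+1}):

  H_0: rank C_0 − rank ∂_1 = 9 − 8 = 1, and the invariant factors of ∂_1 are all 1, so H_0 = Z.
  H_1: rank ker ∂_1 − rank ∂_2 = (12 − 8) − 0 = 4, and there is no ∂_2, so H_1 = Z^4.

As a check, the Euler characteristic is 9 − 12 = -3, which agrees with 1 − 4 = -3.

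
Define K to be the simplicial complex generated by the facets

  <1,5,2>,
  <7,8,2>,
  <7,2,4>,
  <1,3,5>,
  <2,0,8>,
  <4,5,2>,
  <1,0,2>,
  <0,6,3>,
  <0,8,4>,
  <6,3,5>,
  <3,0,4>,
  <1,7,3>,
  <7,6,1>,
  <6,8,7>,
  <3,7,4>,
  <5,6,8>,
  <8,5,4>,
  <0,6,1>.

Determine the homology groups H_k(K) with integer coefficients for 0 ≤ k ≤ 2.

H_0 = Z,  H_1 = Z ⊕ Z/2,  H_2 = 0.

We work with the vertex ordering 0 < 1 < 2 < 3 < 4 < 5 < 6 < 7 < 8. The simplices of K, each written with vertices in increasing order, are:

  0-simplices (9): [0], [1], [2], [3], [4], [5], [6], [7], [8]
  1-simplices (27): (27 of them)
  2-simplices (18): [0,1,2], [0,1,6], [0,2,8], [0,3,4], [0,3,6], [0,4,8], [1,2,5], [1,3,5], [1,3,7], [1,6,7], [2,4,5], [2,4,7], [2,7,8], [3,4,7], [3,5,6], [4,5,8], [5,6,8], [6,7,8]

Hence C_0 ≅ Z^9, C_1 ≅ Z^27, C_2 ≅ Z^18.

∂_1: C_1 → C_0 is given by ∂[p,q] = [q] − [p].
This gives a 9×27 integer matrix of rank 8; reducing to Smith normal form yields diagonal entries (1,1,1,1,1,1,1,1).

Boundary ∂_2: C_2 → C_1 sends each 2-simplex [p,q,r] to [q,r] − [p,r] + [p,q]. For instance
  ∂[3,4,7] = [4,7] − [3,7] + [3,4],
  ∂[1,3,7] = [3,7] − [1,7] + [1,3].
This gives a 27×18 integer matrix of rank 18; reducing to Smith normal form yields diagonal entries (1,1,1,1,1,1,1,1,1,1,1,1,1,1,1,1,1,2).

Now H_k = ker ∂_k / im ∂_{k+1}, so:

  H_0: rank C_0 − rank ∂_1 = 9 − 8 = 1, and the invariant factors of ∂_1 are all 1, so H_0 = Z.
  H_1: rank ker ∂_1 − rank ∂_2 = (27 − 8) − 18 = 1, and ∂_2 has invariant factor 2 > 1, so H_1 = Z ⊕ Z/2.
  H_2: rank ker ∂_2 − rank ∂_3 = (18 − 18) − 0 = 0, and there is no ∂_3, so H_2 = 0.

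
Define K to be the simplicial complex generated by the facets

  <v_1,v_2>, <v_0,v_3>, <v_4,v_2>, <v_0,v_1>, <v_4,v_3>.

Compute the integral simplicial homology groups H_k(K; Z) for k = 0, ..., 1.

H_0 = Z,  H_1 = Z.

We work with the vertex ordering v_0 < v_1 < v_2 < v_3 < v_4. The simplices of K, each written with vertices in increasing order, are:

  0-simplices (5): [v_0], [v_1], [v_2], [v_3], [v_4]
  1-simplices (5): [v_0,v_1], [v_0,v_3], [v_1,v_2], [v_2,v_4], [v_3,v_4]

so the chain groups are C_0 ≅ Z^5, C_1 ≅ Z^5.

The boundary map ∂_1: C_1 → C_0 sends each edge [p,q] (with p < q) to q − p.
The 5×5 boundary matrix has rank 4 and Smith normal form diag(1,1,1,1).

Computing H_k = (kernel of ∂_k) / (image of ∂_{k+1}):

  H_0: rank C_0 − rank ∂_1 = 5 − 4 = 1, and the invariant factors of ∂_1 are all 1, so H_0 ≅ Z.
  H_1: rank ker ∂_1 − rank ∂_2 = (5 − 4) − 0 = 1, and there is no ∂_2, so H_1 ≅ Z.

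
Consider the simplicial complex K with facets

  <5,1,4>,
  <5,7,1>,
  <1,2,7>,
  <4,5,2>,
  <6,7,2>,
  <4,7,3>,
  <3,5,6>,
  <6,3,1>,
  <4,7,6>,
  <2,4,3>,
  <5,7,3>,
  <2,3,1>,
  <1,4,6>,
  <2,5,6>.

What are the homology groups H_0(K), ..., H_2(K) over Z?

Fix the vertex order 1 < 2 < 3 < 4 < 5 < 6 < 7 and write every simplex with vertices in increasing order. Then dim K = 2 and the simplices of K are:

  0-simplices (7): [1], [2], [3], [4], [5], [6], [7]
  1-simplices (21): [1,2], [1,3], [1,4], [1,5], [1,6], [1,7], [2,3], [2,4], [2,5], [2,6], [2,7], [3,4], [3,5], [3,6], [3,7], [4,5], [4,6], [4,7], [5,6], [5,7], [6,7]
  2-simplices (14): [1,2,3], [1,2,7], [1,3,6], [1,4,5], [1,4,6], [1,5,7], [2,3,4], [2,4,5], [2,5,6], [2,6,7], [3,4,7], [3,5,6], [3,5,7], [4,6,7]

giving chain groups C_0 ≅ Z^7, C_1 ≅ Z^21, C_2 ≅ Z^14.

Boundary ∂_1: C_1 → C_0 is given by ∂[p,q] = [q] − [p]. For instance
  ∂[4,6] = [6] − [4].
The resulting 7×21 matrix has rank 6, and its Smith normal form has invariant factors (1,1,1,1,1,1).

The boundary map ∂_2: C_2 → C_1 maps a triangle to the signed sum of its edges. For instance
  ∂[1,2,7] = [2,7] − [1,7] + [1,2],
  ∂[4,6,7] = [6,7] − [4,7] + [4,6].
This gives a 21×14 integer matrix of rank 13; reducing to Smith normal form yields diagonal entries (1,1,1,1,1,1,1,1,1,1,1,1,1).

Computing H_k = (kernel of ∂_k) / (image of ∂_{k+1}):

  H_0: rank C_0 − rank ∂_1 = 7 − 6 = 1, and the invariant factors of ∂_1 are all 1, so H_0 = Z.
  H_1: rank ker ∂_1 − rank ∂_2 = (21 − 6) − 13 = 2, and the invariant factors of ∂_2 are all 1, so H_1 = Z^2.
  H_2: rank ker ∂_2 − rank ∂_3 = (14 − 13) − 0 = 1, and there is no ∂_3, so H_2 = Z.

As a check, the Euler characteristic is 7 − 21 + 14 = 0, which agrees with 1 − 2 + 1 = 0.

H_0 ≅ Z,  H_1 ≅ Z^2,  H_2 ≅ Z.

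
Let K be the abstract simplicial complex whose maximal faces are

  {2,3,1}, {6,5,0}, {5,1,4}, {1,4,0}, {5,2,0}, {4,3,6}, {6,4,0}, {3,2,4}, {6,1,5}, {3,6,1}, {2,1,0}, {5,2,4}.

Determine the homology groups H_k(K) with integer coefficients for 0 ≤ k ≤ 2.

H_0 ≅ Z,  H_1 ≅ Z/2,  H_2 = 0.

We work with the vertex ordering 0 < 1 < 2 < 3 < 4 < 5 < 6. The simplices of K, each written with vertices in increasing order, are:

  0-simplices (7): [0], [1], [2], [3], [4], [5], [6]
  1-simplices (18): [0,1], [0,2], [0,4], [0,5], [0,6], [1,2], [1,3], [1,4], [1,5], [1,6], [2,3], [2,4], [2,5], [3,4], [3,6], [4,5], [4,6], [5,6]
  2-simplices (12): [0,1,2], [0,1,4], [0,2,5], [0,4,6], [0,5,6], [1,2,3], [1,3,6], [1,4,5], [1,5,6], [2,3,4], [2,4,5], [3,4,6]

so the chain groups are C_0 ≅ Z^7, C_1 ≅ Z^18, C_2 ≅ Z^12.

The boundary map ∂_1: C_1 → C_0 maps an edge to its endpoints' difference, ∂[p,q] = q − p. For instance
  ∂[1,2] = [2] − [1].
The resulting 7×18 matrix has rank 6, and its Smith normal form has invariant factors (1,1,1,1,1,1).

The boundary map ∂_2: C_2 → C_1 acts by ∂[p,q,r] = [q,r] − [p,r] + [p,q]. For instance
  ∂[1,4,5] = [4,5] − [1,5] + [1,4],
  ∂[3,4,6] = [4,6] − [3,6] + [3,4].
This gives a 18×12 integer matrix of rank 12; reducing to Smith normal form yields diagonal entries (1,1,1,1,1,1,1,1,1,1,1,2).

From H_k ≅ ker(∂_k) / im(∂_{k+1}) we obtain:

  H_0: rank C_0 − rank ∂_1 = 7 − 6 = 1, and the invariant factors of ∂_1 are all 1, so H_0 ≅ Z.
  H_1: rank ker ∂_1 − rank ∂_2 = (18 − 6) − 12 = 0, and ∂_2 has invariant factor 2 > 1, so H_1 ≅ Z/2.
  H_2: rank ker ∂_2 − rank ∂_3 = (12 − 12) − 0 = 0, and there is no ∂_3, so H_2 ≅ 0.

(K is a triangulation of the real projective plane RP^2.)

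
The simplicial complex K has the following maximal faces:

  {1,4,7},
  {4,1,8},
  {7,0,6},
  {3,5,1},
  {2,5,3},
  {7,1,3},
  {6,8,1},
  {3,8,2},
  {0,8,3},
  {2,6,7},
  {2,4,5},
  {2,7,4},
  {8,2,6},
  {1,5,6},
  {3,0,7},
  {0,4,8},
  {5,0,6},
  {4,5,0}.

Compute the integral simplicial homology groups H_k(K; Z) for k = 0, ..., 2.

Fix the vertex order 0 < 1 < 2 < 3 < 4 < 5 < 6 < 7 < 8 and write every simplex with vertices in increasing order. Then dim K = 2 and the simplices of K are:

  0-simplices (9): [0], [1], [2], [3], [4], [5], [6], [7], [8]
  1-simplices (27): (27 of them)
  2-simplices (18): [0,3,7], [0,3,8], [0,4,5], [0,4,8], [0,5,6], [0,6,7], [1,3,5], [1,3,7], [1,4,7], [1,4,8], [1,5,6], [1,6,8], [2,3,5], [2,3,8], [2,4,5], [2,4,7], [2,6,7], [2,6,8]

Hence C_0 ≅ Z^9, C_1 ≅ Z^27, C_2 ≅ Z^18.

The boundary map ∂_1: C_1 → C_0 is given by ∂[p,q] = [q] − [p]. For instance
  ∂[1,6] = [6] − [1].
The 9×27 boundary matrix has rank 8 and Smith normal form diag(1,1,1,1,1,1,1,1).

Boundary ∂_2: C_2 → C_1 sends each 2-simplex [p,q,r] to [q,r] − [p,r] + [p,q]. For instance
  ∂[0,6,7] = [6,7] − [0,7] + [0,6],
  ∂[1,6,8] = [6,8] − [1,8] + [1,6].
The 27×18 boundary matrix has rank 17 and Smith normal form diag(1,1,1,1,1,1,1,1,1,1,1,1,1,1,1,1,1).

Now H_k = ker ∂_k / im ∂_{k+1}, so:

  H_0: rank C_0 − rank ∂_1 = 9 − 8 = 1, and the invariant factors of ∂_1 are all 1, so H_0 = Z.
  H_1: rank ker ∂_1 − rank ∂_2 = (27 − 8) − 17 = 2, and the invariant factors of ∂_2 are all 1, so H_1 = Z^2.
  H_2: rank ker ∂_2 − rank ∂_3 = (18 − 17) − 0 = 1, and there is no ∂_3, so H_2 = Z.

H_0 = Z,  H_1 = Z^2,  H_2 = Z.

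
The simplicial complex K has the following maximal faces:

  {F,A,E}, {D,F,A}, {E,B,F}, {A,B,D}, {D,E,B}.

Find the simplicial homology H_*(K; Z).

Fix the vertex order A < B < D < E < F and write every simplex with vertices in increasing order. Then dim K = 2 and the simplices of K are:

  0-simplices (5): A, B, D, E, F
  1-simplices (10): AB, AD, AE, AF, BD, BE, BF, DE, DF, EF
  2-simplices (5): ABD, ADF, AEF, BDE, BEF

giving chain groups C_0 ≅ Z^5, C_1 ≅ Z^10, C_2 ≅ Z^5.

Boundary ∂_1: C_1 → C_0 maps an edge to its endpoints' difference, ∂[p,q] = q − p. For instance
  ∂BE = E − B.
This gives a 5×10 integer matrix of rank 4; reducing to Smith normal form yields diagonal entries (1,1,1,1).

The boundary map ∂_2: C_2 → C_1 maps a triangle to the signed sum of its edges. For instance
  ∂AEF = EF − AF + AE,
  ∂BEF = EF − BF + BE.
As a 10×5 matrix over Z this has rank 5, with invariant factors (1,1,1,1,1).

Now H_k = ker ∂_k / im ∂_{k+1}, so:

  H_0: rank C_0 − rank ∂_1 = 5 − 4 = 1, and the invariant factors of ∂_1 are all 1, so H_0 = Z.
  H_1: rank ker ∂_1 − rank ∂_2 = (10 − 4) − 5 = 1, and the invariant factors of ∂_2 are all 1, so H_1 = Z.
  H_2: rank ker ∂_2 − rank ∂_3 = (5 − 5) − 0 = 0, and there is no ∂_3, so H_2 = 0.

(K is a triangulation of the Möbius band.)

H_0 ≅ Z,  H_1 ≅ Z,  H_2 = 0.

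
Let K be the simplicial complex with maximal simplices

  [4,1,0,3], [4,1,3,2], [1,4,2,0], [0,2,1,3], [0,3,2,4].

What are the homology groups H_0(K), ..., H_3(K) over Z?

H_0 = Z,  H_1 = 0,  H_2 = 0,  H_3 = Z.

We work with the vertex ordering 0 < 1 < 2 < 3 < 4. The simplices of K, each written with vertices in increasing order, are:

  0-simplices (5): [0], [1], [2], [3], [4]
  1-simplices (10): [0,1], [0,2], [0,3], [0,4], [1,2], [1,3], [1,4], [2,3], [2,4], [3,4]
  2-simplices (10): [0,1,2], [0,1,3], [0,1,4], [0,2,3], [0,2,4], [0,3,4], [1,2,3], [1,2,4], [1,3,4], [2,3,4]
  3-simplices (5): [0,1,2,3], [0,1,2,4], [0,1,3,4], [0,2,3,4], [1,2,3,4]

Hence C_0 ≅ Z^5, C_1 ≅ Z^10, C_2 ≅ Z^10, C_3 ≅ Z^5.

The boundary map ∂_1: C_1 → C_0 maps an edge to its endpoints' difference, ∂[p,q] = q − p.
As a 5×10 matrix over Z this has rank 4, with invariant factors (1,1,1,1).

The boundary map ∂_2: C_2 → C_1 acts by ∂[p,q,r] = [q,r] − [p,r] + [p,q]. For instance
  ∂[0,1,2] = [1,2] − [0,2] + [0,1],
  ∂[1,3,4] = [3,4] − [1,4] + [1,3].
The resulting 10×10 matrix has rank 6, and its Smith normal form has invariant factors (1,1,1,1,1,1).

The boundary map ∂_3: C_3 → C_2 sends each 3-simplex σ to the alternating sum Σ_i (−1)^i (σ with its i-th vertex removed). For instance
  ∂[1,2,3,4] = [2,3,4] − [1,3,4] + [1,2,4] − [1,2,3],
  ∂[0,1,3,4] = [1,3,4] − [0,3,4] + [0,1,4] − [0,1,3].
The resulting 10×5 matrix has rank 4, and its Smith normal form has invariant factors (1,1,1,1).

Now H_k = ker ∂_k / im ∂_{k+1}, so:

  H_0: rank C_0 − rank ∂_1 = 5 − 4 = 1, and the invariant factors of ∂_1 are all 1, so H_0 ≅ Z.
  H_1: rank ker ∂_1 − rank ∂_2 = (10 − 4) − 6 = 0, and the invariant factors of ∂_2 are all 1, so H_1 ≅ 0.
  H_2: rank ker ∂_2 − rank ∂_3 = (10 − 6) − 4 = 0, and the invariant factors of ∂_3 are all 1, so H_2 ≅ 0.
  H_3: rank ker ∂_3 − rank ∂_4 = (5 − 4) − 0 = 1, and there is no ∂_4, so H_3 ≅ Z.

As a check, the Euler characteristic is 5 − 10 + 10 − 5 = 0, which agrees with 1 − 0 + 0 − 1 = 0.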